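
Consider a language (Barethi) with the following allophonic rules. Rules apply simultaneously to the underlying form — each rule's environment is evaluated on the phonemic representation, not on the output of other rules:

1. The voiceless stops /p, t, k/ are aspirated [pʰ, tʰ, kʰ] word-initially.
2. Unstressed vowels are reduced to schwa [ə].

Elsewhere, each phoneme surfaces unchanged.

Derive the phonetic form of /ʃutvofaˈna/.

/ʃ/ — not in any rule's target class → [ʃ].
/u/ (between /ʃ/ and /t/): in an unstressed syllable, so rule 2 applies → [ə].
/t/ — between /u/ and /v/; rule 1 does not apply here → [t].
/v/ (between /t/ and /o/) is unaffected → [v].
/o/ (between /v/ and /f/): in an unstressed syllable, so rule 2 applies → [ə].
/f/ (between /o/ and /a/): no rule targets it → [f].
Rule 2 applies to /a/ (between /f/ and /n/: in an unstressed syllable) → [ə].
/n/ (between /a/ and /a/) is unaffected → [n].
/a/ (word-final) is in the target of rule 2 but the environment (in an unstressed syllable) is not met → [a].

[ʃətvəfəˈna]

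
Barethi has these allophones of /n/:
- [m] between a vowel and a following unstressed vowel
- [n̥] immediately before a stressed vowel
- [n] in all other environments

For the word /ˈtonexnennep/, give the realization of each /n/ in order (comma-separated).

Occurrence 1 (position 3): between a vowel and a following unstressed vowel → [m].
Occurrence 2 (position 6): no conditioning environment matches → elsewhere allophone [n].
Occurrence 3 (position 8): no conditioning environment matches → elsewhere allophone [n].
Occurrence 4 (position 9): no conditioning environment matches → elsewhere allophone [n].

[m], [n], [n], [n]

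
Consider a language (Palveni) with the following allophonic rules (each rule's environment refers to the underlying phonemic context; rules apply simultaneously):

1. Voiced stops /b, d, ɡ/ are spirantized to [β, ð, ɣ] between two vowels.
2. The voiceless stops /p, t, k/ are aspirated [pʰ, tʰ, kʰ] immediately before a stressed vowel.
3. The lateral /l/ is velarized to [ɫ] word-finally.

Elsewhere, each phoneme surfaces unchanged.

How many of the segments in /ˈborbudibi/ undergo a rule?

2

Segments that undergo a rule: /d/ → [ð] (rule 1); /b/ → [β] (rule 1).
All other segments surface unchanged.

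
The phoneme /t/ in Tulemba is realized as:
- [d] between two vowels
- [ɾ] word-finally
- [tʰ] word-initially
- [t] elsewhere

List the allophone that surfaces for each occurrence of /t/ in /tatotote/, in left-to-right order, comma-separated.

Occurrence 1 (position 1): word-initially → [tʰ].
Occurrence 2 (position 3): between two vowels → [d].
Occurrence 3 (position 5): between two vowels → [d].
Occurrence 4 (position 7): between two vowels → [d].

[tʰ], [d], [d], [d]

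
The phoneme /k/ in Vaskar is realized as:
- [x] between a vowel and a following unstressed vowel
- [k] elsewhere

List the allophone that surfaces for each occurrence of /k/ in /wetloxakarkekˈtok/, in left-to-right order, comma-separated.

Occurrence 1 (position 8): between a vowel and a following unstressed vowel → [x].
Occurrence 2 (position 11): no conditioning environment matches → elsewhere allophone [k].
Occurrence 3 (position 13): no conditioning environment matches → elsewhere allophone [k].
Occurrence 4 (position 16): no conditioning environment matches → elsewhere allophone [k].

[x], [k], [k], [k]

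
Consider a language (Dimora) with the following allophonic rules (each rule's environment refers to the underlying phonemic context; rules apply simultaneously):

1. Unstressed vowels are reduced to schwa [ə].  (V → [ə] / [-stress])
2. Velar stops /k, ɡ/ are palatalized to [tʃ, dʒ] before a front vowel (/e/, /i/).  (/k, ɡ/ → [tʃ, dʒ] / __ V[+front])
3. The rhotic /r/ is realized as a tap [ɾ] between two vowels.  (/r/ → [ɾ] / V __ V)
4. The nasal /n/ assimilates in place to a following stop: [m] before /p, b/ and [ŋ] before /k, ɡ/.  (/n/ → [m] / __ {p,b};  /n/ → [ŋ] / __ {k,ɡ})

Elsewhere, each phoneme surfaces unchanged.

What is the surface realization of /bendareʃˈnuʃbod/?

/b/ (word-initial): no rule targets it → [b].
/e/ (between /b/ and /n/) occurs in an unstressed syllable → [ə] by rule 1.
/n/ (between /e/ and /d/) fails the environment for rule 4, so it stays [n].
/d/ (between /n/ and /a/): no rule targets it → [d].
Rule 1 applies to /a/ (between /d/ and /r/: in an unstressed syllable) → [ə].
Rule 3 applies to /r/ (between /a/ and /e/: between two vowels) → [ɾ].
/e/ — between /r/ and /ʃ/, in an unstressed syllable — surfaces as [ə] (rule 1).
/ʃ/ stays [ʃ].
/n/ (between /ʃ/ and /u/): rule 4 targets it, but not before a labial or velar stop → unchanged [n].
/u/ (between /n/ and /ʃ/) is in the target of rule 1 but the environment (in an unstressed syllable) is not met → [u].
/ʃ/ — not in any rule's target class → [ʃ].
/b/ (between /ʃ/ and /o/) is unaffected → [b].
Rule 1 applies to /o/ (between /b/ and /d/: in an unstressed syllable) → [ə].
/d/ stays [d].

[bəndəɾəʃˈnuʃbəd]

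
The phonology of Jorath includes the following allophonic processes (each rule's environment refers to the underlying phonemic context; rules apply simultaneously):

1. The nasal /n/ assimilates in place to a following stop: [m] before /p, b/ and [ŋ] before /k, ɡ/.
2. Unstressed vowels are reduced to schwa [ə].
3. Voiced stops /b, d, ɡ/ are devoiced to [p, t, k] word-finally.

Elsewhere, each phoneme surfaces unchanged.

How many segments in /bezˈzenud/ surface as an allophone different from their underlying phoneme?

Segments that undergo a rule: /e/ → [ə] (rule 2); /u/ → [ə] (rule 2); /d/ → [t] (rule 3).
All other segments surface unchanged.

3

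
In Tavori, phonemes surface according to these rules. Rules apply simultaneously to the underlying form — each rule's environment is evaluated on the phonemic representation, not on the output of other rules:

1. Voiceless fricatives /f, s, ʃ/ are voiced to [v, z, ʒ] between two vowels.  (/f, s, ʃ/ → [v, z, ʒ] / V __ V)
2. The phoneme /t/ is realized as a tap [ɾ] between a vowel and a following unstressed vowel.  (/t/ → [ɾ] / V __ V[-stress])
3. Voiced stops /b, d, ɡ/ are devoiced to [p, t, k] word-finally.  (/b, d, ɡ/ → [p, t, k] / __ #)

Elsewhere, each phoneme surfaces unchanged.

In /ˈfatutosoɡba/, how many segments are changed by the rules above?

3

Segments that undergo a rule: /t/ → [ɾ] (rule 2); /t/ → [ɾ] (rule 2); /s/ → [z] (rule 1).
All other segments surface unchanged.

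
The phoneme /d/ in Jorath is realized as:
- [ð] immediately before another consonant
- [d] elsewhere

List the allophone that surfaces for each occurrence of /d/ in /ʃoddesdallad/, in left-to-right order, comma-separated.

[ð], [d], [d], [d]

Occurrence 1 (position 3): immediately before another consonant → [ð].
Occurrence 2 (position 4): no conditioning environment matches → elsewhere allophone [d].
Occurrence 3 (position 7): no conditioning environment matches → elsewhere allophone [d].
Occurrence 4 (position 12): no conditioning environment matches → elsewhere allophone [d].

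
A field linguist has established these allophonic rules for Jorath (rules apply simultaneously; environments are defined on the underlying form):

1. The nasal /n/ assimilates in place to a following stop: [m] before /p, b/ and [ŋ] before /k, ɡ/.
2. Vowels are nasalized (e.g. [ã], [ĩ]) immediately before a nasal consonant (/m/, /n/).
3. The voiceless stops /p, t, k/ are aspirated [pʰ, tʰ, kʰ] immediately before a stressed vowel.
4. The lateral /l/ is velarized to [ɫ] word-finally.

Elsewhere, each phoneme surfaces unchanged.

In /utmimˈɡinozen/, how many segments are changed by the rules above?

Segments that undergo a rule: /i/ → [ĩ] (rule 2); /i/ → [ĩ] (rule 2); /e/ → [ẽ] (rule 2).
All other segments surface unchanged.

3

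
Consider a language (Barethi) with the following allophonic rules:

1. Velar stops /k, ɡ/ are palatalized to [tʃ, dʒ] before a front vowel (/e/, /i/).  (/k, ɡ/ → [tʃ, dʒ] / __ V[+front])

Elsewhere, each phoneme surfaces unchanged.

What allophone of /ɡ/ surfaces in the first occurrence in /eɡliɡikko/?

[ɡ]

/ɡ/ (between /e/ and /l/) is in the target of rule 1 but the environment (before a front vowel) is not met → [ɡ].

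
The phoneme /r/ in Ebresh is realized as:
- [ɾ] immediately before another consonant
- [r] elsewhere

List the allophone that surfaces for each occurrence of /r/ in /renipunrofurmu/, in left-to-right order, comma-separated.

Occurrence 1 (position 1): no conditioning environment matches → elsewhere allophone [r].
Occurrence 2 (position 8): no conditioning environment matches → elsewhere allophone [r].
Occurrence 3 (position 12): immediately before another consonant → [ɾ].

[r], [r], [ɾ]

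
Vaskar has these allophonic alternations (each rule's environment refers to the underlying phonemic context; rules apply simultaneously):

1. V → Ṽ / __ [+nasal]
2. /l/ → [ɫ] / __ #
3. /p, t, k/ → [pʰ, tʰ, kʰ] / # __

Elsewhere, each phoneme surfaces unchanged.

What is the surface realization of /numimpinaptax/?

/n/ stays [n].
Rule 1 applies to /u/ (between /n/ and /m/: before a nasal consonant) → [ũ].
/m/ stays [m].
/i/ (between /m/ and /m/): before a nasal consonant, so rule 1 applies → [ĩ].
/m/ (between /i/ and /p/): no rule targets it → [m].
/p/ (between /m/ and /i/) is in the target of rule 3 but the environment (word-initially) is not met → [p].
/i/ (between /p/ and /n/) occurs before a nasal consonant → [ĩ] by rule 1.
/n/ stays [n].
/a/ (between /n/ and /p/): rule 1 targets it, but not before a nasal consonant → unchanged [a].
/p/ — between /a/ and /t/; rule 3 does not apply here → [p].
/t/ (between /p/ and /a/) is in the target of rule 3 but the environment (word-initially) is not met → [t].
/a/ (between /t/ and /x/) is in the target of rule 1 but the environment (before a nasal consonant) is not met → [a].
/x/ stays [x].

[nũmĩmpĩnaptax]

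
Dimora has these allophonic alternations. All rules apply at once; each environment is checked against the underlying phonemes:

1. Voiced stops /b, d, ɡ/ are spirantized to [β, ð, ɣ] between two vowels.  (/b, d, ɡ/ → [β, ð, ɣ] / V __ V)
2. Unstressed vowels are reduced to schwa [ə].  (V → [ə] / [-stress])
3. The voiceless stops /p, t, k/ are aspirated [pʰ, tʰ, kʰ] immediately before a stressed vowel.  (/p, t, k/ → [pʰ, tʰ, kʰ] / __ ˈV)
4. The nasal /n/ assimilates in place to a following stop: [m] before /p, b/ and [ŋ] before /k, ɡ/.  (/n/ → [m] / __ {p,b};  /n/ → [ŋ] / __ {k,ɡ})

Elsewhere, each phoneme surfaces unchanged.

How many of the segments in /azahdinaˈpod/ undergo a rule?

Segments that undergo a rule: /a/ → [ə] (rule 2); /a/ → [ə] (rule 2); /i/ → [ə] (rule 2); /a/ → [ə] (rule 2); /p/ → [pʰ] (rule 3).
All other segments surface unchanged.

5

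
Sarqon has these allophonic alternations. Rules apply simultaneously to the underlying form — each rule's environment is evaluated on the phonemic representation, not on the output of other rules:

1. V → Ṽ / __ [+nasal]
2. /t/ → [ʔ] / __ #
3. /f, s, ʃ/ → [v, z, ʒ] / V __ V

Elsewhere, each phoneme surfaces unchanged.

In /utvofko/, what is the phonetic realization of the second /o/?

[o]

/o/ (word-final): rule 1 targets it, but not before a nasal consonant → unchanged [o].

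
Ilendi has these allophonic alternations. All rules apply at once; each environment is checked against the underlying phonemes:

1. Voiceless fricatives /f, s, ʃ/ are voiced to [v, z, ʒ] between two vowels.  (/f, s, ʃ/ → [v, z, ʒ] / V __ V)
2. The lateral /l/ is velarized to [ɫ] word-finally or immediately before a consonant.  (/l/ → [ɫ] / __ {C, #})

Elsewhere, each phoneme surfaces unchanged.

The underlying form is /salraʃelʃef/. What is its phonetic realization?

[saɫraʒeɫʃef]

/s/ (word-initial): rule 1 targets it, but not between two vowels → unchanged [s].
/a/ stays [a].
/l/ (between /a/ and /r/) occurs word-finally or immediately before a consonant → [ɫ] by rule 2.
/r/ (between /l/ and /a/): no rule targets it → [r].
/a/ (between /r/ and /ʃ/) is unaffected → [a].
/ʃ/ (between /a/ and /e/) occurs between two vowels → [ʒ] by rule 1.
/e/ stays [e].
Rule 2 applies to /l/ (between /e/ and /ʃ/: word-finally or immediately before a consonant) → [ɫ].
/ʃ/ — between /l/ and /e/; rule 1 does not apply here → [ʃ].
/e/ (between /ʃ/ and /f/): no rule targets it → [e].
/f/ (word-final) fails the environment for rule 1, so it stays [f].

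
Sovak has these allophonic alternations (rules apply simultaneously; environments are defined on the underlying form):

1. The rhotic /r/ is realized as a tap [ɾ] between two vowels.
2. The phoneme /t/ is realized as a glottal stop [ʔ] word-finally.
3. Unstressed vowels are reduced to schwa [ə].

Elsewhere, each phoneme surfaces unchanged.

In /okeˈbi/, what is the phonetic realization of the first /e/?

[ə]

/e/ (between /k/ and /b/) occurs in an unstressed syllable → [ə] by rule 3.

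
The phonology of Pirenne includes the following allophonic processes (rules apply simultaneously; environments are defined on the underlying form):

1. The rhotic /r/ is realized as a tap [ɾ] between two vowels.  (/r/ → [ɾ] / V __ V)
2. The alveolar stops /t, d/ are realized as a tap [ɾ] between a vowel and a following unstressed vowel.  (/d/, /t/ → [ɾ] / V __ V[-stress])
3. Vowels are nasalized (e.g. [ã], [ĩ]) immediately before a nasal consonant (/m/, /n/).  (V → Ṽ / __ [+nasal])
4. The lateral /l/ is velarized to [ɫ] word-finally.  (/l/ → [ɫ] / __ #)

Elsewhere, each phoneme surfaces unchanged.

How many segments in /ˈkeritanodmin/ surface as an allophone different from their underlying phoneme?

Segments that undergo a rule: /r/ → [ɾ] (rule 1); /t/ → [ɾ] (rule 2); /a/ → [ã] (rule 3); /i/ → [ĩ] (rule 3).
All other segments surface unchanged.

4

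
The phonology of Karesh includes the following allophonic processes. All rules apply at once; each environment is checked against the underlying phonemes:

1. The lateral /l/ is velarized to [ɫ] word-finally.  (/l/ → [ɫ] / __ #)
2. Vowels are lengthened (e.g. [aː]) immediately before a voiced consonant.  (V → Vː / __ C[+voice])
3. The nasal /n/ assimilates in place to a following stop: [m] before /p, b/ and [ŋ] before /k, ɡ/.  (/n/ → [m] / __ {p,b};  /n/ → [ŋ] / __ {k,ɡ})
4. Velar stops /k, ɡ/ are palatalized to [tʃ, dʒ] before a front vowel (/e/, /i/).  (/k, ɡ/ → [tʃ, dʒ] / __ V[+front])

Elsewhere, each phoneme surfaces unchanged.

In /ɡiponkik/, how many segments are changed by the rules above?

4

Segments that undergo a rule: /ɡ/ → [dʒ] (rule 4); /o/ → [oː] (rule 2); /n/ → [ŋ] (rule 3); /k/ → [tʃ] (rule 4).
All other segments surface unchanged.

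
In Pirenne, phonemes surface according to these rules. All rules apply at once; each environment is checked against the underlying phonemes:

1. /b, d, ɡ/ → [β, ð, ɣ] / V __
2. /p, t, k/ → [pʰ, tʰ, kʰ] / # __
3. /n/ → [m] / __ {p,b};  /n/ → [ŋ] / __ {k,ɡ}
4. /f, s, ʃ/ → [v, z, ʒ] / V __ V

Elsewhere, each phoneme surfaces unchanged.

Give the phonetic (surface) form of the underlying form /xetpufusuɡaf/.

/t/ — between /e/ and /p/; rule 2 does not apply here → [t].
/p/ (between /t/ and /u/): rule 2 targets it, but not word-initially → unchanged [p].
/f/ — between /u/ and /u/, between two vowels — surfaces as [v] (rule 4).
/s/ meets the environment for rule 4 (between two vowels) → [z].
/ɡ/ (between /u/ and /a/): immediately after a vowel, so rule 1 applies → [ɣ].
/f/ (word-final) is in the target of rule 4 but the environment (between two vowels) is not met → [f].

[xetpuvuzuɣaf]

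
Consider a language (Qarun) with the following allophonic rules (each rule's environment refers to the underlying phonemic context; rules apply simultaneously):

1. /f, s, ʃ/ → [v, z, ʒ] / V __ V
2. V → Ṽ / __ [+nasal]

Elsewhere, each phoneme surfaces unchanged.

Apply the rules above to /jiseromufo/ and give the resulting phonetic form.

/j/ stays [j].
/i/ (between /j/ and /s/): rule 2 targets it, but not before a nasal consonant → unchanged [i].
/s/ — between /i/ and /e/, between two vowels — surfaces as [z] (rule 1).
/e/ (between /s/ and /r/): rule 2 targets it, but not before a nasal consonant → unchanged [e].
/r/ (between /e/ and /o/): no rule targets it → [r].
Rule 2 applies to /o/ (between /r/ and /m/: before a nasal consonant) → [õ].
/m/ (between /o/ and /u/) is unaffected → [m].
/u/ — between /m/ and /f/; rule 2 does not apply here → [u].
/f/ (between /u/ and /o/) occurs between two vowels → [v] by rule 1.
/o/ (word-final) fails the environment for rule 2, so it stays [o].

[jizerõmuvo]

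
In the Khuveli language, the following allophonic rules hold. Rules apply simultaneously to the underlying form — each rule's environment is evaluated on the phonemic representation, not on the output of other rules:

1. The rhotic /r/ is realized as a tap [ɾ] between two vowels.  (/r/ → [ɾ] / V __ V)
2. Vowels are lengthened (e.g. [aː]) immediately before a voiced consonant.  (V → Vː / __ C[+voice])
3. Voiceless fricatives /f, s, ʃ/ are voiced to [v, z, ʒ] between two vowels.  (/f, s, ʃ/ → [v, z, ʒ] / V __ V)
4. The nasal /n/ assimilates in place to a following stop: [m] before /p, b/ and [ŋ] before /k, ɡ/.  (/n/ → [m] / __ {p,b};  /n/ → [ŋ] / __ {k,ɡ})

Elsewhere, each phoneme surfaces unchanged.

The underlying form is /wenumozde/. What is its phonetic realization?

[weːnuːmoːzde]

/e/ — between /w/ and /n/, before a voiced consonant — surfaces as [eː] (rule 2).
/n/ — between /e/ and /u/; rule 4 does not apply here → [n].
/u/ — between /n/ and /m/, before a voiced consonant — surfaces as [uː] (rule 2).
/o/ (between /m/ and /z/): before a voiced consonant, so rule 2 applies → [oː].
/e/ (word-final): rule 2 targets it, but not before a voiced consonant → unchanged [e].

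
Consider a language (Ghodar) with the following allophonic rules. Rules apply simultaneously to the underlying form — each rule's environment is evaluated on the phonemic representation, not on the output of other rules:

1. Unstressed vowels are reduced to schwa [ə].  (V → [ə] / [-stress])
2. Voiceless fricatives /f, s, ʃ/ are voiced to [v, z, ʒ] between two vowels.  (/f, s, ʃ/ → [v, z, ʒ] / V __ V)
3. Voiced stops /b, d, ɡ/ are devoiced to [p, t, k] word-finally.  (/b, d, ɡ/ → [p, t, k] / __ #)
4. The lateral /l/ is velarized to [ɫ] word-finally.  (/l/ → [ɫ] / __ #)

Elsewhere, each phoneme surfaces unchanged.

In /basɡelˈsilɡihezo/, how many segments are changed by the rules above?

5

Segments that undergo a rule: /a/ → [ə] (rule 1); /e/ → [ə] (rule 1); /i/ → [ə] (rule 1); /e/ → [ə] (rule 1); /o/ → [ə] (rule 1).
All other segments surface unchanged.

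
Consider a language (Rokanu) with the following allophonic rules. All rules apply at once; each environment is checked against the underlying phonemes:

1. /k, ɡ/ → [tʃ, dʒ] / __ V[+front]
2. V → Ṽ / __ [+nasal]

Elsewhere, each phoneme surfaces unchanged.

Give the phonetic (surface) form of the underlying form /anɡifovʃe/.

Rule 2 applies to /a/ (word-initial: before a nasal consonant) → [ã].
/ɡ/ meets the environment for rule 1 (before a front vowel) → [dʒ].
/i/ (between /ɡ/ and /f/): rule 2 targets it, but not before a nasal consonant → unchanged [i].
/o/ (between /f/ and /v/) is in the target of rule 2 but the environment (before a nasal consonant) is not met → [o].
/e/ (word-final) is in the target of rule 2 but the environment (before a nasal consonant) is not met → [e].

[ãndʒifovʃe]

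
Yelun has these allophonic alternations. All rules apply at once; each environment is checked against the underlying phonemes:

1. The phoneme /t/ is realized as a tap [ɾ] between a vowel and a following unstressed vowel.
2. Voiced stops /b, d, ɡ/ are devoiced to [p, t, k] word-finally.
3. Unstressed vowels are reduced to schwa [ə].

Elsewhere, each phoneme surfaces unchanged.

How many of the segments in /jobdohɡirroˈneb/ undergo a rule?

Segments that undergo a rule: /o/ → [ə] (rule 3); /o/ → [ə] (rule 3); /i/ → [ə] (rule 3); /o/ → [ə] (rule 3); /b/ → [p] (rule 2).
All other segments surface unchanged.

5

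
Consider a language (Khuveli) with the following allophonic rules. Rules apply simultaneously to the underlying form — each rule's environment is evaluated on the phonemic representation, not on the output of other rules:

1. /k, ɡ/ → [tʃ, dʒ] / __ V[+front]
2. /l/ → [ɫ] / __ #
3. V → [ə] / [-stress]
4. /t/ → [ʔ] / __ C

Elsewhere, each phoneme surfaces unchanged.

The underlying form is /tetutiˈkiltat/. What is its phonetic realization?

/t/ (word-initial) fails the environment for rule 4, so it stays [t].
/e/ meets the environment for rule 3 (in an unstressed syllable) → [ə].
/t/ (between /e/ and /u/) fails the environment for rule 4, so it stays [t].
/u/ meets the environment for rule 3 (in an unstressed syllable) → [ə].
/t/ (between /u/ and /i/) is in the target of rule 4 but the environment (immediately before a consonant) is not met → [t].
/i/ (between /t/ and /k/): in an unstressed syllable, so rule 3 applies → [ə].
/k/ (between /i/ and /i/): before a front vowel, so rule 1 applies → [tʃ].
/i/ (between /k/ and /l/) fails the environment for rule 3, so it stays [i].
/l/ (between /i/ and /t/): rule 2 targets it, but not word-finally → unchanged [l].
/t/ (between /l/ and /a/) is in the target of rule 4 but the environment (immediately before a consonant) is not met → [t].
/a/ meets the environment for rule 3 (in an unstressed syllable) → [ə].
/t/ (word-final) is in the target of rule 4 but the environment (immediately before a consonant) is not met → [t].

[tətətəˈtʃiltət]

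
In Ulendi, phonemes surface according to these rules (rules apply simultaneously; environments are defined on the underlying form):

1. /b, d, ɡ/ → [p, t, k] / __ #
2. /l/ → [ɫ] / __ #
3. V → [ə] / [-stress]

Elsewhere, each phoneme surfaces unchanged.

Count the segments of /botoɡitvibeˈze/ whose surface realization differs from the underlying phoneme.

5

Segments that undergo a rule: /o/ → [ə] (rule 3); /o/ → [ə] (rule 3); /i/ → [ə] (rule 3); /i/ → [ə] (rule 3); /e/ → [ə] (rule 3).
All other segments surface unchanged.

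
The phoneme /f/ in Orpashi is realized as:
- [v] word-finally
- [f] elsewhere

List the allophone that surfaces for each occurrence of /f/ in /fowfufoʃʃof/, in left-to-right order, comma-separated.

Occurrence 1 (position 1): no conditioning environment matches → elsewhere allophone [f].
Occurrence 2 (position 4): no conditioning environment matches → elsewhere allophone [f].
Occurrence 3 (position 6): no conditioning environment matches → elsewhere allophone [f].
Occurrence 4 (position 11): word-finally → [v].

[f], [f], [f], [v]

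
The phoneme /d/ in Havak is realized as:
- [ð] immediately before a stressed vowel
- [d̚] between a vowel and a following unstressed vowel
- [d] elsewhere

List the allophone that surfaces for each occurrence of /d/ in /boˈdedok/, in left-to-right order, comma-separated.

Occurrence 1 (position 3): immediately before a stressed vowel → [ð].
Occurrence 2 (position 5): between a vowel and a following unstressed vowel → [d̚].

[ð], [d̚]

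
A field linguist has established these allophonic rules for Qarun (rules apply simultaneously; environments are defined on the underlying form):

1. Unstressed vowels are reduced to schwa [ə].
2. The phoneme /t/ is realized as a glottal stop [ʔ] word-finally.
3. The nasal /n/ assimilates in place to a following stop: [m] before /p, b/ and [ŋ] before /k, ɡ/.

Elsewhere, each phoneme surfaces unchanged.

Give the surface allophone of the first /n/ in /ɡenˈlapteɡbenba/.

/n/ (between /e/ and /l/) is in the target of rule 3 but the environment (before a labial or velar stop) is not met → [n].

[n]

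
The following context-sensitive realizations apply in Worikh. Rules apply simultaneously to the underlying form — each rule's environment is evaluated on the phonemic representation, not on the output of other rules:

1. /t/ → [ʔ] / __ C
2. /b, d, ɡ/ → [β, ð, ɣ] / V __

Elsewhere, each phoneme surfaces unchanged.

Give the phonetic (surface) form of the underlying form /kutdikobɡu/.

/t/ (between /u/ and /d/) occurs immediately before a consonant → [ʔ] by rule 1.
/d/ (between /t/ and /i/) fails the environment for rule 2, so it stays [d].
/b/ (between /o/ and /ɡ/) occurs immediately after a vowel → [β] by rule 2.
/ɡ/ (between /b/ and /u/): rule 2 targets it, but not immediately after a vowel → unchanged [ɡ].

[kuʔdikoβɡu]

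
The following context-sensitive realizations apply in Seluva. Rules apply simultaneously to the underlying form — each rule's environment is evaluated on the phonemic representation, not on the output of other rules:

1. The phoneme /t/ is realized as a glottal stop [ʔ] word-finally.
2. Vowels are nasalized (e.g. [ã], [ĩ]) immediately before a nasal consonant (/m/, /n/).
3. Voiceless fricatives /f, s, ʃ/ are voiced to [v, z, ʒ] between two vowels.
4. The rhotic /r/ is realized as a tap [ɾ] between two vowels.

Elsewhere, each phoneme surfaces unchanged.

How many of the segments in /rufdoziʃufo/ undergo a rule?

2

Segments that undergo a rule: /ʃ/ → [ʒ] (rule 3); /f/ → [v] (rule 3).
All other segments surface unchanged.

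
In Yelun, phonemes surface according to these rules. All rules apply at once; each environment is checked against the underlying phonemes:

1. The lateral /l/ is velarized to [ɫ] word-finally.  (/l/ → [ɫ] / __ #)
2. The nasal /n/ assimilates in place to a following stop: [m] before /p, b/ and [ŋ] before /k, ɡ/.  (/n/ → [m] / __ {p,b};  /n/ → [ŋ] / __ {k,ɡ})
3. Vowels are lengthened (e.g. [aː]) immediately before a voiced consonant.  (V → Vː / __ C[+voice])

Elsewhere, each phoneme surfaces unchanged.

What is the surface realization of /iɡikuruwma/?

[iːɡikuːruːwma]

/i/ meets the environment for rule 3 (before a voiced consonant) → [iː].
/ɡ/ stays [ɡ].
/i/ (between /ɡ/ and /k/) is in the target of rule 3 but the environment (before a voiced consonant) is not met → [i].
/k/ — not in any rule's target class → [k].
/u/ (between /k/ and /r/): before a voiced consonant, so rule 3 applies → [uː].
/r/ (between /u/ and /u/): no rule targets it → [r].
/u/ (between /r/ and /w/): before a voiced consonant, so rule 3 applies → [uː].
/w/ (between /u/ and /m/): no rule targets it → [w].
/m/ stays [m].
/a/ — word-final; rule 3 does not apply here → [a].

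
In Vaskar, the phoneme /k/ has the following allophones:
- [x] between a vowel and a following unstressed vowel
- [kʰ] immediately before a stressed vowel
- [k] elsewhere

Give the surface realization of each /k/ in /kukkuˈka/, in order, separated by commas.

[k], [k], [k], [kʰ]

Occurrence 1 (position 1): no conditioning environment matches → elsewhere allophone [k].
Occurrence 2 (position 3): no conditioning environment matches → elsewhere allophone [k].
Occurrence 3 (position 4): no conditioning environment matches → elsewhere allophone [k].
Occurrence 4 (position 6): immediately before a stressed vowel → [kʰ].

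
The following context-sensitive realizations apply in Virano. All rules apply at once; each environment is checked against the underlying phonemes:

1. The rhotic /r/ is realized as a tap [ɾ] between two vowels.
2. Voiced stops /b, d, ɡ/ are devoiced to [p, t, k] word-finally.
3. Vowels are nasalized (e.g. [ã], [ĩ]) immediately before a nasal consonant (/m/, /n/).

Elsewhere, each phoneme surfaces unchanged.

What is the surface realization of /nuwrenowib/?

/n/ (word-initial) is unaffected → [n].
/u/ (between /n/ and /w/) fails the environment for rule 3, so it stays [u].
/w/ — not in any rule's target class → [w].
/r/ (between /w/ and /e/): rule 1 targets it, but not between two vowels → unchanged [r].
/e/ meets the environment for rule 3 (before a nasal consonant) → [ẽ].
/n/ stays [n].
/o/ (between /n/ and /w/) is in the target of rule 3 but the environment (before a nasal consonant) is not met → [o].
/w/ stays [w].
/i/ — between /w/ and /b/; rule 3 does not apply here → [i].
/b/ meets the environment for rule 2 (word-finally) → [p].

[nuwrẽnowip]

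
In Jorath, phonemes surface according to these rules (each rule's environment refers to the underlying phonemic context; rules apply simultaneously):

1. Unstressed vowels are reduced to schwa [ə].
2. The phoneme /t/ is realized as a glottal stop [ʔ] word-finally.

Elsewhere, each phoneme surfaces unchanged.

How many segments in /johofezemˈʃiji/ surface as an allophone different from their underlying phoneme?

Segments that undergo a rule: /o/ → [ə] (rule 1); /o/ → [ə] (rule 1); /e/ → [ə] (rule 1); /e/ → [ə] (rule 1); /i/ → [ə] (rule 1).
All other segments surface unchanged.

5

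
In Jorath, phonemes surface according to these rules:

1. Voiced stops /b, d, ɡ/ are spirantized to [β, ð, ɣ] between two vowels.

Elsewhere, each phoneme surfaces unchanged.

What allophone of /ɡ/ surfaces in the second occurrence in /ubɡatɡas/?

/ɡ/ (between /t/ and /a/): rule 1 targets it, but not between two vowels → unchanged [ɡ].

[ɡ]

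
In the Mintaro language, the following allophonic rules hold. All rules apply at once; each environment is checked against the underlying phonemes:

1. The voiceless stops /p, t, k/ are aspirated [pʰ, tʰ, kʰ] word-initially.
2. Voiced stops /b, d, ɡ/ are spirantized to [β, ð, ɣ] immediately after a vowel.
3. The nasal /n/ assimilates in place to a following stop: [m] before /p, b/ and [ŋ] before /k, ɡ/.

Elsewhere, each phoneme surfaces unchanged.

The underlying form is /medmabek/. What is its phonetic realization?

[meðmaβek]

/m/ (word-initial): no rule targets it → [m].
/e/ stays [e].
/d/ (between /e/ and /m/) occurs immediately after a vowel → [ð] by rule 2.
/m/ (between /d/ and /a/): no rule targets it → [m].
/a/ (between /m/ and /b/) is unaffected → [a].
/b/ — between /a/ and /e/, immediately after a vowel — surfaces as [β] (rule 2).
/e/ stays [e].
/k/ (word-final): rule 1 targets it, but not word-initially → unchanged [k].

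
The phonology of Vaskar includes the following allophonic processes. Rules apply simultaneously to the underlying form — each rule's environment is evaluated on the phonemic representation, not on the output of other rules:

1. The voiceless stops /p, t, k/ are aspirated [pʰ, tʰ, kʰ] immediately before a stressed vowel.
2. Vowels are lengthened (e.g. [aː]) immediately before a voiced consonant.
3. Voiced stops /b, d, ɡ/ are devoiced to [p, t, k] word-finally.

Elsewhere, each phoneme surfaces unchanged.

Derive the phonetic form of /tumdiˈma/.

[tuːmdiːˈma]

/t/ (word-initial) is in the target of rule 1 but the environment (immediately before a stressed vowel) is not met → [t].
/u/ (between /t/ and /m/) occurs before a voiced consonant → [uː] by rule 2.
/m/ stays [m].
/d/ (between /m/ and /i/) is in the target of rule 3 but the environment (word-finally) is not met → [d].
/i/ — between /d/ and /m/, before a voiced consonant — surfaces as [iː] (rule 2).
/m/ — not in any rule's target class → [m].
/a/ — word-final; rule 2 does not apply here → [a].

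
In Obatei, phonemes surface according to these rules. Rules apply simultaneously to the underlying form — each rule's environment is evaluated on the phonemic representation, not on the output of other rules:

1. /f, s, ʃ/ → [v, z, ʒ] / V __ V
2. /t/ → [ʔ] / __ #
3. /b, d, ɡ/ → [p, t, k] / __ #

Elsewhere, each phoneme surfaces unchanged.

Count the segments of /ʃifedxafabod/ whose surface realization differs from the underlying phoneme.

3

Segments that undergo a rule: /f/ → [v] (rule 1); /f/ → [v] (rule 1); /d/ → [t] (rule 3).
All other segments surface unchanged.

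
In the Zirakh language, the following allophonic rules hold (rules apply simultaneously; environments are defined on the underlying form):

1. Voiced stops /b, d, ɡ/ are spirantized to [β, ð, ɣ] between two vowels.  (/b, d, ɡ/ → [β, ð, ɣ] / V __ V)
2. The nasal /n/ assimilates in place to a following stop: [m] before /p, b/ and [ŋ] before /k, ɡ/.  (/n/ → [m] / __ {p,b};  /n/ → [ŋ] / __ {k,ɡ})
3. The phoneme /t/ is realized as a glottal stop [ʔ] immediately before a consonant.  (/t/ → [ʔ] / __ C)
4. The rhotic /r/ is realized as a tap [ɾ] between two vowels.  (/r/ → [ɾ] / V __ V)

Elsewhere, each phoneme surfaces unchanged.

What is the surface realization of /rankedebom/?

[raŋkeðeβom]

/r/ (word-initial) is in the target of rule 4 but the environment (between two vowels) is not met → [r].
/a/ (between /r/ and /n/): no rule targets it → [a].
/n/ meets the environment for rule 2 (before a labial or velar stop) → [ŋ].
/k/ stays [k].
/e/ — not in any rule's target class → [e].
/d/ (between /e/ and /e/) occurs between two vowels → [ð] by rule 1.
/e/ — not in any rule's target class → [e].
/b/ — between /e/ and /o/, between two vowels — surfaces as [β] (rule 1).
/o/ (between /b/ and /m/) is unaffected → [o].
/m/ (word-final) is unaffected → [m].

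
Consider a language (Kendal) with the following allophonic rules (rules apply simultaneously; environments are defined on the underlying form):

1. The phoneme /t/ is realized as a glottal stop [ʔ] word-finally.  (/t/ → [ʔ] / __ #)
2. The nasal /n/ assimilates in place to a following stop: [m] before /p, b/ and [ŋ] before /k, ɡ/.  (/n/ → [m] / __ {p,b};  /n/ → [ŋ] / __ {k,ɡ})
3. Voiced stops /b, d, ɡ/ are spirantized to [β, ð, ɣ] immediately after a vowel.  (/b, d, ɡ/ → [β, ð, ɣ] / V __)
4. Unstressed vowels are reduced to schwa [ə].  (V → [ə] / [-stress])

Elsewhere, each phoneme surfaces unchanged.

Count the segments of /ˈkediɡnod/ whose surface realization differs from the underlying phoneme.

5

Segments that undergo a rule: /d/ → [ð] (rule 3); /i/ → [ə] (rule 4); /ɡ/ → [ɣ] (rule 3); /o/ → [ə] (rule 4); /d/ → [ð] (rule 3).
All other segments surface unchanged.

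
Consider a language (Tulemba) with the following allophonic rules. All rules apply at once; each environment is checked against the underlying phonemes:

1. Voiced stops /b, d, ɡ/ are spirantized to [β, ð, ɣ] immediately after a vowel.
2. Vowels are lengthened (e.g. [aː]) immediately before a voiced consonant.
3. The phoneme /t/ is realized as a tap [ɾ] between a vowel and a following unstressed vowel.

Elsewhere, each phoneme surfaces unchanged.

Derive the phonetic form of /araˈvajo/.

/a/ meets the environment for rule 2 (before a voiced consonant) → [aː].
/r/ (between /a/ and /a/) is unaffected → [r].
/a/ — between /r/ and /v/, before a voiced consonant — surfaces as [aː] (rule 2).
/v/ (between /a/ and /a/): no rule targets it → [v].
Rule 2 applies to /a/ (between /v/ and /j/: before a voiced consonant) → [aː].
/j/ (between /a/ and /o/): no rule targets it → [j].
/o/ (word-final) is in the target of rule 2 but the environment (before a voiced consonant) is not met → [o].

[aːraːˈvaːjo]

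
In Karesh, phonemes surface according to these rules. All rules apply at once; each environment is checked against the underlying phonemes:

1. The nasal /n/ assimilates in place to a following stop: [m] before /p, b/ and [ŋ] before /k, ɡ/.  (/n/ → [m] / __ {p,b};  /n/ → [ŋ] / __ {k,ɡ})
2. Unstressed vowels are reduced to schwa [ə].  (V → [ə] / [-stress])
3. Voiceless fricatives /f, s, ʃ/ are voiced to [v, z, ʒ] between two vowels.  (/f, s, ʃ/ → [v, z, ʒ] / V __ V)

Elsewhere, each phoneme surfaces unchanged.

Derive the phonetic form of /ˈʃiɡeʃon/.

[ˈʃiɡəʒən]

/ʃ/ (word-initial): rule 3 targets it, but not between two vowels → unchanged [ʃ].
/i/ — between /ʃ/ and /ɡ/; rule 2 does not apply here → [i].
/ɡ/ stays [ɡ].
/e/ (between /ɡ/ and /ʃ/) occurs in an unstressed syllable → [ə] by rule 2.
Rule 3 applies to /ʃ/ (between /e/ and /o/: between two vowels) → [ʒ].
/o/ (between /ʃ/ and /n/): in an unstressed syllable, so rule 2 applies → [ə].
/n/ (word-final) fails the environment for rule 1, so it stays [n].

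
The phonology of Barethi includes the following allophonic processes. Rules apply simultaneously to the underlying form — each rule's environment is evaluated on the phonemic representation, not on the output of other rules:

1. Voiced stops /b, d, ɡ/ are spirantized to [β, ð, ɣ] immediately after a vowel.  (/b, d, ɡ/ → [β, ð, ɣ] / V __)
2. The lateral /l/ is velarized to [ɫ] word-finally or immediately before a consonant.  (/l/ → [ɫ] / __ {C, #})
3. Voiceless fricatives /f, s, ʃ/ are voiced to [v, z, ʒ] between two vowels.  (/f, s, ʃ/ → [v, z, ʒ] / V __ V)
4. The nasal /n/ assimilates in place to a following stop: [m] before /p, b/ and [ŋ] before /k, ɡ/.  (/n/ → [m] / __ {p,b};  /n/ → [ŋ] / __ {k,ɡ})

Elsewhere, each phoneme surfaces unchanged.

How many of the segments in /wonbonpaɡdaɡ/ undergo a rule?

Segments that undergo a rule: /n/ → [m] (rule 4); /n/ → [m] (rule 4); /ɡ/ → [ɣ] (rule 1); /ɡ/ → [ɣ] (rule 1).
All other segments surface unchanged.

4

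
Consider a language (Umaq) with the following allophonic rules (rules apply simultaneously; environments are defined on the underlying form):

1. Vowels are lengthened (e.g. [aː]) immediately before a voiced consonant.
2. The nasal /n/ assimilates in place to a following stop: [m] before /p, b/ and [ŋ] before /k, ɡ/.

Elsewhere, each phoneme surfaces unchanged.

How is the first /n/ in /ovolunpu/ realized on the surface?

[m]

/n/ — between /u/ and /p/, before a labial or velar stop — surfaces as [m] (rule 2).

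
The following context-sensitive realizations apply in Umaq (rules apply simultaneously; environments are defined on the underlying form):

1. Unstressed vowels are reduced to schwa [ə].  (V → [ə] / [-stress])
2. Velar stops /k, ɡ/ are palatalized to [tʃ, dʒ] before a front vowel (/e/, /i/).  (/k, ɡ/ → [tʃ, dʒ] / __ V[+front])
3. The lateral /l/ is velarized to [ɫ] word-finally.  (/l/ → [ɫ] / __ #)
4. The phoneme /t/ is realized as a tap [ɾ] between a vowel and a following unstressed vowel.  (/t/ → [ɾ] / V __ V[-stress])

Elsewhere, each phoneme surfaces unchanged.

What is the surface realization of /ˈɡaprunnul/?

[ˈɡaprənnəɫ]

/ɡ/ (word-initial): rule 2 targets it, but not before a front vowel → unchanged [ɡ].
/a/ — between /ɡ/ and /p/; rule 1 does not apply here → [a].
/p/ (between /a/ and /r/): no rule targets it → [p].
/r/ stays [r].
/u/ (between /r/ and /n/) occurs in an unstressed syllable → [ə] by rule 1.
/n/ — not in any rule's target class → [n].
/n/ — not in any rule's target class → [n].
/u/ — between /n/ and /l/, in an unstressed syllable — surfaces as [ə] (rule 1).
/l/ — word-final, word-finally — surfaces as [ɫ] (rule 3).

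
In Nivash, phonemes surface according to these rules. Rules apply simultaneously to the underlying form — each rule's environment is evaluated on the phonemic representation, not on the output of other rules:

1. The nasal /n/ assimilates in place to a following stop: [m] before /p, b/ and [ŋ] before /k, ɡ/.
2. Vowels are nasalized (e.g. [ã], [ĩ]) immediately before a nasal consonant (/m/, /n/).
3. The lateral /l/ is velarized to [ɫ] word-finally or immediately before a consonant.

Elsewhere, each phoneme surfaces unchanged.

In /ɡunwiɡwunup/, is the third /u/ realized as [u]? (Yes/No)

/u/ (between /n/ and /p/) is in the target of rule 2 but the environment (before a nasal consonant) is not met → [u].
The actual realization is [u], which matches [u].

Yes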